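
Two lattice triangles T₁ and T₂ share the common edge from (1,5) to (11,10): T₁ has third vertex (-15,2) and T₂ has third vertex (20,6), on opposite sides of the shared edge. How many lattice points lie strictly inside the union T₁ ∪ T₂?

The union is the simple quadrilateral with vertices (1,5), (-15,2), (11,10), (20,6) in order.
The shoelace formula gives twice the area as |[1·2 − (-15)·5] + [(-15)·10 − 11·2] + [11·6 − 20·10] + [20·5 − 1·6]| = 135, so the area is 67.5.
Summing gcd(|Δx|,|Δy|) over the edges gives the boundary count: gcd(16,3) + gcd(26,8) + gcd(9,4) + gcd(19,1) = 1+2+1+1 = 5.
By Pick's theorem I = A − B/2 + 1 = 67.5 − 5/2 + 1 = 66.

66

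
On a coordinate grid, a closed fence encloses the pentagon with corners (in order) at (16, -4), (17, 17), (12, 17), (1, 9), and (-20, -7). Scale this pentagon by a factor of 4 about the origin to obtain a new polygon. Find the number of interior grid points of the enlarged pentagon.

By the shoelace formula, twice the signed area is |(16·17 − 17·(-4)) + (17·17 − 12·17) + (12·9 − 1·17) + (1·(-7) − (-20)·9) + ((-20)·(-4) − 16·(-7))| = 881, so the area is 881/2.
Along each edge there are gcd(|Δx|,|Δy|)+1 lattice points, so counting each shared vertex once the boundary has gcd(1,21) + gcd(5,0) + gcd(11,8) + gcd(21,16) + gcd(36,3) = 1+5+1+1+3 = 11.
Scaling by 4 multiplies the area by 4² = 16 (so the new area is 7048) and multiplies the boundary lattice-point count by 4, giving 44.
By Pick's theorem, the interior count of the dilated polygon is 7048 − 44/2 + 1 = 7027.

7027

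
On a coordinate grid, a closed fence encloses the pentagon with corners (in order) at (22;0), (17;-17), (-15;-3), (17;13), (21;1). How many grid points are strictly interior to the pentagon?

540

Using the shoelace formula, 2A = |[22·(-17) − 17·0] + [17·(-3) − (-15)·(-17)] + [(-15)·13 − 17·(-3)] + [17·1 − 21·13] + [21·0 − 22·1]| = 1102, so the area is 551.
Along each edge there are gcd(|Δx|,|Δy|)+1 lattice points, so counting each shared vertex once the boundary has gcd(5,17) + gcd(32,14) + gcd(32,16) + gcd(4,12) + gcd(1,1) = 1+2+16+4+1 = 24.
Pick's theorem gives I = A − B/2 + 1 = 551 − 24/2 + 1 = 540.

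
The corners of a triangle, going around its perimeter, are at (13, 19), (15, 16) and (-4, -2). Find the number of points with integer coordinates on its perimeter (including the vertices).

Along each edge there are gcd(|Δx|,|Δy|)+1 lattice points, so counting each shared vertex once the boundary has gcd(2,3) + gcd(19,18) + gcd(17,21) = 1+1+1 = 3.

3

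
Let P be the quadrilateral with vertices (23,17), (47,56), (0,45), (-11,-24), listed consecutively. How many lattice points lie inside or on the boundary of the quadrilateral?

By the shoelace formula, twice the signed area is |[23·56 − 47·17] + [47·45 − 0·56] + [0·(-24) − (-11)·45] + [(-11)·17 − 23·(-24)]| = 3464, so the area is 1732.
Summing gcd(|Δx|,|Δy|) over the edges gives the boundary count: gcd(24,39) + gcd(47,11) + gcd(11,69) + gcd(34,41) = 3+1+1+1 = 6.
Pick's theorem gives I = A − B/2 + 1 = 1732 − 6/2 + 1 = 1730, so the closed region contains I + B = 1730 + 6 = 1736 lattice points.

1736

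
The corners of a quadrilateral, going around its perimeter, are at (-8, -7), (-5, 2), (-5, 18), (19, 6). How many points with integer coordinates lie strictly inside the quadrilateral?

Using the shoelace formula, 2A = |((-8)·2 − (-5)·(-7)) + ((-5)·18 − (-5)·2) + ((-5)·6 − 19·18) + (19·(-7) − (-8)·6)| = 588, so the area is 294.
The number of boundary lattice points is Σ gcd(|Δx|,|Δy|) = gcd(3,9) + gcd(0,16) + gcd(24,12) + gcd(27,13) = 3+16+12+1 = 32.
Pick's theorem gives I = A − B/2 + 1 = 294 − 32/2 + 1 = 279.

279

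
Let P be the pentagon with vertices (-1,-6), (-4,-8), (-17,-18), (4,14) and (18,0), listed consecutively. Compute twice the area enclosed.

606

The shoelace formula gives twice the area as |((-1)·(-8) − (-4)·(-6)) + ((-4)·(-18) − (-17)·(-8)) + ((-17)·14 − 4·(-18)) + (4·0 − 18·14) + (18·(-6) − (-1)·0)| = 606, so the area is 303.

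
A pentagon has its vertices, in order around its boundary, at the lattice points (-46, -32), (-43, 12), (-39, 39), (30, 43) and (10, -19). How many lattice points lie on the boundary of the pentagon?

The number of boundary lattice points is Σ gcd(|Δx|,|Δy|) = gcd(3,44) + gcd(4,27) + gcd(69,4) + gcd(20,62) + gcd(56,13) = 1+1+1+2+1 = 6.

6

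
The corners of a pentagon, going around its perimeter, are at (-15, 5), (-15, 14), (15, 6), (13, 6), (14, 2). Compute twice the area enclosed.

The shoelace formula gives twice the area as |[(-15)·14 − (-15)·5] + [(-15)·6 − 15·14] + [15·6 − 13·6] + [13·2 − 14·6] + [14·5 − (-15)·2]| = 381, so the area is 190.5.

381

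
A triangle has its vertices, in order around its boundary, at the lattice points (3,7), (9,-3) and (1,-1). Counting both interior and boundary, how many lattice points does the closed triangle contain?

By the shoelace formula, twice the signed area is |[3·(-3) − 9·7] + [9·(-1) − 1·(-3)] + [1·7 − 3·(-1)]| = 68, so the area is 34.
The number of boundary lattice points is Σ gcd(|Δx|,|Δy|) = gcd(6,10) + gcd(8,2) + gcd(2,8) = 2+2+2 = 6.
Pick's theorem gives I = A − B/2 + 1 = 34 − 6/2 + 1 = 32, so the closed region contains I + B = 32 + 6 = 38 lattice points.

38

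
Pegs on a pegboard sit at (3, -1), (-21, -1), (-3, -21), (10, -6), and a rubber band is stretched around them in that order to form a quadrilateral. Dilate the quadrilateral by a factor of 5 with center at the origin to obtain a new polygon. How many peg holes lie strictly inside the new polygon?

The shoelace formula gives twice the area as |(3·(-1) − (-21)·(-1)) + ((-21)·(-21) − (-3)·(-1)) + ((-3)·(-6) − 10·(-21)) + (10·(-1) − 3·(-6))| = 650, so the area is 325.
The number of boundary lattice points is Σ gcd(|Δx|,|Δy|) = gcd(24,0) + gcd(18,20) + gcd(13,15) + gcd(7,5) = 24+2+1+1 = 28.
Scaling by 5 multiplies the area by 5² = 25 (so the new area is 8125) and multiplies the boundary lattice-point count by 5, giving 140.
By Pick's theorem, the interior count of the dilated polygon is 8125 − 140/2 + 1 = 8056.

8056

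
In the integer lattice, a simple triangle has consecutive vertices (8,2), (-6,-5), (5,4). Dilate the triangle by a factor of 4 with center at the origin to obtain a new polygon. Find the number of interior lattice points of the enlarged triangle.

By the shoelace formula, twice the signed area is |[8·(-5) − (-6)·2] + [(-6)·4 − 5·(-5)] + [5·2 − 8·4]| = 49, so the area is 49/2.
Along each edge there are gcd(|Δx|,|Δy|)+1 lattice points, so counting each shared vertex once the boundary has gcd(14,7) + gcd(11,9) + gcd(3,2) = 7+1+1 = 9.
Scaling by 4 multiplies the area by 4² = 16 (so the new area is 392) and multiplies the boundary lattice-point count by 4, giving 36.
By Pick's theorem, the interior count of the dilated polygon is 392 − 36/2 + 1 = 375.

375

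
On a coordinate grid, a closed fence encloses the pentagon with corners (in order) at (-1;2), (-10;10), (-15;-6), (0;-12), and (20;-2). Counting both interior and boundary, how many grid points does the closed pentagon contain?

By the shoelace formula, twice the signed area is |[(-1)·10 − (-10)·2] + [(-10)·(-6) − (-15)·10] + [(-15)·(-12) − 0·(-6)] + [0·(-2) − 20·(-12)] + [20·2 − (-1)·(-2)]| = 678, so the area is 339.
Summing gcd(|Δx|,|Δy|) over the edges gives the boundary count: gcd(9,8) + gcd(5,16) + gcd(15,6) + gcd(20,10) + gcd(21,4) = 1+1+3+10+1 = 16.
Pick's theorem gives I = A − B/2 + 1 = 339 − 16/2 + 1 = 332, so the closed region contains I + B = 332 + 16 = 348 lattice points.

348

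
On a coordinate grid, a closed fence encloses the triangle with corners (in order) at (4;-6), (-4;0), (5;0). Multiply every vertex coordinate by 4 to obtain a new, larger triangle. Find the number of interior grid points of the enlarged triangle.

Using the shoelace formula, 2A = |(4·0 − (-4)·(-6)) + ((-4)·0 − 5·0) + (5·(-6) − 4·0)| = 54, so the area is 27.
Along each edge there are gcd(|Δx|,|Δy|)+1 lattice points, so counting each shared vertex once the boundary has gcd(8,6) + gcd(9,0) + gcd(1,6) = 2+9+1 = 12.
Scaling by 4 multiplies the area by 4² = 16 (so the new area is 432) and multiplies the boundary lattice-point count by 4, giving 48.
By Pick's theorem, the interior count of the dilated polygon is 432 − 48/2 + 1 = 409.

409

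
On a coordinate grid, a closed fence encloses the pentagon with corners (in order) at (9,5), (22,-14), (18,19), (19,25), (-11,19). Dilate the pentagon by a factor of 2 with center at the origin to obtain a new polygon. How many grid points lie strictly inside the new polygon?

Using the shoelace formula, 2A = |[9·(-14) − 22·5] + [22·19 − 18·(-14)] + [18·25 − 19·19] + [19·19 − (-11)·25] + [(-11)·5 − 9·19]| = 933, so the area is 933/2.
The number of boundary lattice points is Σ gcd(|Δx|,|Δy|) = gcd(13,19) + gcd(4,33) + gcd(1,6) + gcd(30,6) + gcd(20,14) = 1+1+1+6+2 = 11.
Scaling by 2 multiplies the area by 2² = 4 (so the new area is 1866) and multiplies the boundary lattice-point count by 2, giving 22.
By Pick's theorem, the interior count of the dilated polygon is 1866 − 22/2 + 1 = 1856.

1856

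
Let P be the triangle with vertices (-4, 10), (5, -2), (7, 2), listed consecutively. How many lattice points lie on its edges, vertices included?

Along each edge there are gcd(|Δx|,|Δy|)+1 lattice points, so counting each shared vertex once the boundary has gcd(9,12) + gcd(2,4) + gcd(11,8) = 3+2+1 = 6.

6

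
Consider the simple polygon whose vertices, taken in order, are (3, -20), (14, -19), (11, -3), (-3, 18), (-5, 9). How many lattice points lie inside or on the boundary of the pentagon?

364

Using the shoelace formula, 2A = |[3·(-19) − 14·(-20)] + [14·(-3) − 11·(-19)] + [11·18 − (-3)·(-3)] + [(-3)·9 − (-5)·18] + [(-5)·(-20) − 3·9]| = 715, so the area is 715/2.
Summing gcd(|Δx|,|Δy|) over the edges gives the boundary count: gcd(11,1) + gcd(3,16) + gcd(14,21) + gcd(2,9) + gcd(8,29) = 1+1+7+1+1 = 11.
Pick's theorem gives I = A − B/2 + 1 = 715/2 − 11/2 + 1 = 353, so the closed region contains I + B = 353 + 11 = 364 lattice points.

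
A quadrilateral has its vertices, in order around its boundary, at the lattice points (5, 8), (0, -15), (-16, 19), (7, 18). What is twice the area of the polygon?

770

Using the shoelace formula, 2A = |(5·(-15) − 0·8) + (0·19 − (-16)·(-15)) + ((-16)·18 − 7·19) + (7·8 − 5·18)| = 770, so the area is 385.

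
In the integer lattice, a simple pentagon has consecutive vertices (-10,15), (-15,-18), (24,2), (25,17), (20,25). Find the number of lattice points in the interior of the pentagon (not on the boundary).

994

Using the shoelace formula, 2A = |[(-10)·(-18) − (-15)·15] + [(-15)·2 − 24·(-18)] + [24·17 − 25·2] + [25·25 − 20·17] + [20·15 − (-10)·25]| = 2000, so the area is 1000.
Summing gcd(|Δx|,|Δy|) over the edges gives the boundary count: gcd(5,33) + gcd(39,20) + gcd(1,15) + gcd(5,8) + gcd(30,10) = 1+1+1+1+10 = 14.
By Pick's theorem A = I + B/2 − 1, so I = 1000 − 14/2 + 1 = 994.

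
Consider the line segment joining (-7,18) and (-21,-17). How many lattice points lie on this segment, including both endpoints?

The number of lattice points on a segment between lattice points is gcd(|Δx|,|Δy|) + 1 = gcd(14,35) + 1 = 7 + 1 = 8.

8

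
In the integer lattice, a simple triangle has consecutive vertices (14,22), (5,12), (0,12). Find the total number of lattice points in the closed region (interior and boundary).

30

Using the shoelace formula, 2A = |[14·12 − 5·22] + [5·12 − 0·12] + [0·22 − 14·12]| = 50, so the area is 25.
The number of boundary lattice points is Σ gcd(|Δx|,|Δy|) = gcd(9,10) + gcd(5,0) + gcd(14,10) = 1+5+2 = 8.
Pick's theorem gives I = A − B/2 + 1 = 25 − 8/2 + 1 = 22, so the closed region contains I + B = 22 + 8 = 30 lattice points.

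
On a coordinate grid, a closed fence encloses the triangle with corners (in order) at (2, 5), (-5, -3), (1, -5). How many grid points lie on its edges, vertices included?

4

Along each edge there are gcd(|Δx|,|Δy|)+1 lattice points, so counting each shared vertex once the boundary has gcd(7,8) + gcd(6,2) + gcd(1,10) = 1+2+1 = 4.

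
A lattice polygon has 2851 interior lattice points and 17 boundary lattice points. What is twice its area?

Pick's theorem states A = I + B/2 − 1, so A = 2851 + 17/2 − 1 = 5717/2.
Hence 2A = 5717.

5717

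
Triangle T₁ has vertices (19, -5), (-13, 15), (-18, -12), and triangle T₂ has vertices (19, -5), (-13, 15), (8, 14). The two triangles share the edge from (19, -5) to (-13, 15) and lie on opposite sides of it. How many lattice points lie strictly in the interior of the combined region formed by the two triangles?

675

The union is the simple quadrilateral with vertices (19, -5), (-18, -12), (-13, 15), (8, 14) in order.
The shoelace formula gives twice the area as |[19·(-12) − (-18)·(-5)] + [(-18)·15 − (-13)·(-12)] + [(-13)·14 − 8·15] + [8·(-5) − 19·14]| = 1352, so the area is 676.
Summing gcd(|Δx|,|Δy|) over the edges gives the boundary count: gcd(37,7) + gcd(5,27) + gcd(21,1) + gcd(11,19) = 1+1+1+1 = 4.
By Pick's theorem I = A − B/2 + 1 = 676 − 4/2 + 1 = 675.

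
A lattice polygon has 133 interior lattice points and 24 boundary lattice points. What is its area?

144

By Pick's theorem, A = I + B/2 − 1 = 133 + 24/2 − 1 = 144.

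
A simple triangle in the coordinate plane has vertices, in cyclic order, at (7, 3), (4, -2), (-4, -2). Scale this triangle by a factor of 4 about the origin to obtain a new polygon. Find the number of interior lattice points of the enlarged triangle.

By the shoelace formula, twice the signed area is |(7·(-2) − 4·3) + (4·(-2) − (-4)·(-2)) + ((-4)·3 − 7·(-2))| = 40, so the area is 20.
Summing gcd(|Δx|,|Δy|) over the edges gives the boundary count: gcd(3,5) + gcd(8,0) + gcd(11,5) = 1+8+1 = 10.
Scaling by 4 multiplies the area by 4² = 16 (so the new area is 320) and multiplies the boundary lattice-point count by 4, giving 40.
By Pick's theorem, the interior count of the dilated polygon is 320 − 40/2 + 1 = 301.

301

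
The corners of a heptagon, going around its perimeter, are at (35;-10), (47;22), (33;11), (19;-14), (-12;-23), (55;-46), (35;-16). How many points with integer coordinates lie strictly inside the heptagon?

By the shoelace formula, twice the signed area is |(35·22 − 47·(-10)) + (47·11 − 33·22) + (33·(-14) − 19·11) + (19·(-23) − (-12)·(-14)) + ((-12)·(-46) − 55·(-23)) + (55·(-16) − 35·(-46)) + (35·(-10) − 35·(-16))| = 2512, so the area is 1256.
The number of boundary lattice points is Σ gcd(|Δx|,|Δy|) = gcd(12,32) + gcd(14,11) + gcd(14,25) + gcd(31,9) + gcd(67,23) + gcd(20,30) + gcd(0,6) = 4+1+1+1+1+10+6 = 24.
By Pick's theorem A = I + B/2 − 1, so I = 1256 − 24/2 + 1 = 1245.

1245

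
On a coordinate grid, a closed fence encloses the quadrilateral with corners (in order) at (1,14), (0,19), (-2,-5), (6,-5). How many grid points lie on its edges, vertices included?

12

Summing gcd(|Δx|,|Δy|) over the edges gives the boundary count: gcd(1,5) + gcd(2,24) + gcd(8,0) + gcd(5,19) = 1+2+8+1 = 12.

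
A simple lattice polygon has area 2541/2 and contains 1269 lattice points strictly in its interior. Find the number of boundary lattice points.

5

Pick's theorem gives A = I + B/2 − 1, so B = 2(A − I + 1) = 2(2541/2 − 1269 + 1) = 5.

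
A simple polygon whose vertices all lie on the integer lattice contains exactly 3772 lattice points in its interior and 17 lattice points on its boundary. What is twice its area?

7559

Pick's theorem states A = I + B/2 − 1, so A = 3772 + 17/2 − 1 = 7559/2.
Hence 2A = 7559.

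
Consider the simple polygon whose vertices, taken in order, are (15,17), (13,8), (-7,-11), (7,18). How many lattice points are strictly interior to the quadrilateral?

193

The shoelace formula gives twice the area as |[15·8 − 13·17] + [13·(-11) − (-7)·8] + [(-7)·18 − 7·(-11)] + [7·17 − 15·18]| = 388, so the area is 194.
Along each edge there are gcd(|Δx|,|Δy|)+1 lattice points, so counting each shared vertex once the boundary has gcd(2,9) + gcd(20,19) + gcd(14,29) + gcd(8,1) = 1+1+1+1 = 4.
By Pick's theorem A = I + B/2 − 1, so I = 194 − 4/2 + 1 = 193.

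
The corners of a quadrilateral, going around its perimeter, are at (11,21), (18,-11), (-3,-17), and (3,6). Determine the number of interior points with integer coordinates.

Using the shoelace formula, 2A = |(11·(-11) − 18·21) + (18·(-17) − (-3)·(-11)) + ((-3)·6 − 3·(-17)) + (3·21 − 11·6)| = 808, so the area is 404.
The number of boundary lattice points is Σ gcd(|Δx|,|Δy|) = gcd(7,32) + gcd(21,6) + gcd(6,23) + gcd(8,15) = 1+3+1+1 = 6.
Pick's theorem gives I = A − B/2 + 1 = 404 − 6/2 + 1 = 402.

402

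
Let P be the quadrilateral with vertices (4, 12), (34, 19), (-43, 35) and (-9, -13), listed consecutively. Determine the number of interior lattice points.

1245

The shoelace formula gives twice the area as |(4·19 − 34·12) + (34·35 − (-43)·19) + ((-43)·(-13) − (-9)·35) + ((-9)·12 − 4·(-13))| = 2493, so the area is 1246.5.
Along each edge there are gcd(|Δx|,|Δy|)+1 lattice points, so counting each shared vertex once the boundary has gcd(30,7) + gcd(77,16) + gcd(34,48) + gcd(13,25) = 1+1+2+1 = 5.
Pick's theorem gives I = A − B/2 + 1 = 1246.5 − 5/2 + 1 = 1245.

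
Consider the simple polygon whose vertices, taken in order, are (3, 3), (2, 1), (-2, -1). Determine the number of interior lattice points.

2

By the shoelace formula, twice the signed area is |[3·1 − 2·3] + [2·(-1) − (-2)·1] + [(-2)·3 − 3·(-1)]| = 6, so the area is 3.
Summing gcd(|Δx|,|Δy|) over the edges gives the boundary count: gcd(1,2) + gcd(4,2) + gcd(5,4) = 1+2+1 = 4.
By Pick's theorem A = I + B/2 − 1, so I = 3 − 4/2 + 1 = 2.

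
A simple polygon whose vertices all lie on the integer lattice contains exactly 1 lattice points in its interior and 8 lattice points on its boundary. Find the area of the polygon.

By Pick's theorem, A = I + B/2 − 1 = 1 + 8/2 − 1 = 4.

4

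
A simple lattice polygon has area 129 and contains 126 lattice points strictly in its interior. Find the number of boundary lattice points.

8

Pick's theorem gives A = I + B/2 − 1, so B = 2(A − I + 1) = 2(129 − 126 + 1) = 8.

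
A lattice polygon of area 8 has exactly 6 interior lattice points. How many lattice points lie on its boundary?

Pick's theorem gives A = I + B/2 − 1, so B = 2(A − I + 1) = 2(8 − 6 + 1) = 6.

6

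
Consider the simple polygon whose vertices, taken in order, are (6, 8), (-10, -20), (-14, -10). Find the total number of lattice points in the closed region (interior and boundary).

141

Using the shoelace formula, 2A = |(6·(-20) − (-10)·8) + ((-10)·(-10) − (-14)·(-20)) + ((-14)·8 − 6·(-10))| = 272, so the area is 136.
The number of boundary lattice points is Σ gcd(|Δx|,|Δy|) = gcd(16,28) + gcd(4,10) + gcd(20,18) = 4+2+2 = 8.
Pick's theorem gives I = A − B/2 + 1 = 136 − 8/2 + 1 = 133, so the closed region contains I + B = 133 + 8 = 141 lattice points.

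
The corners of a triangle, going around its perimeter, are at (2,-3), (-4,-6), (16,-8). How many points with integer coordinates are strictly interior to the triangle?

34

By the shoelace formula, twice the signed area is |[2·(-6) − (-4)·(-3)] + [(-4)·(-8) − 16·(-6)] + [16·(-3) − 2·(-8)]| = 72, so the area is 36.
Along each edge there are gcd(|Δx|,|Δy|)+1 lattice points, so counting each shared vertex once the boundary has gcd(6,3) + gcd(20,2) + gcd(14,5) = 3+2+1 = 6.
Pick's theorem gives I = A − B/2 + 1 = 36 − 6/2 + 1 = 34.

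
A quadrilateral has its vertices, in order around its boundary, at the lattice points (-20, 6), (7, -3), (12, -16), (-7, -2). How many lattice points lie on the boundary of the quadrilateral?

12

Along each edge there are gcd(|Δx|,|Δy|)+1 lattice points, so counting each shared vertex once the boundary has gcd(27,9) + gcd(5,13) + gcd(19,14) + gcd(13,8) = 9+1+1+1 = 12.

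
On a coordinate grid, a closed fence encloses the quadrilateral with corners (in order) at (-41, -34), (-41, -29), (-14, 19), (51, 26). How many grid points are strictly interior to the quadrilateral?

1690

By the shoelace formula, twice the signed area is |[(-41)·(-29) − (-41)·(-34)] + [(-41)·19 − (-14)·(-29)] + [(-14)·26 − 51·19] + [51·(-34) − (-41)·26]| = 3391, so the area is 1695.5.
The number of boundary lattice points is Σ gcd(|Δx|,|Δy|) = gcd(0,5) + gcd(27,48) + gcd(65,7) + gcd(92,60) = 5+3+1+4 = 13.
By Pick's theorem A = I + B/2 − 1, so I = 1695.5 − 13/2 + 1 = 1690.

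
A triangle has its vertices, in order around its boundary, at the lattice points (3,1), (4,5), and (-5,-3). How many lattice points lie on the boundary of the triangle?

Summing gcd(|Δx|,|Δy|) over the edges gives the boundary count: gcd(1,4) + gcd(9,8) + gcd(8,4) = 1+1+4 = 6.

6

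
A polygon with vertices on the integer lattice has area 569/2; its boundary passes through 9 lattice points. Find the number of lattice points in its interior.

Pick's theorem A = I + B/2 − 1 rearranges to I = A − B/2 + 1 = 569/2 − 9/2 + 1 = 281.

281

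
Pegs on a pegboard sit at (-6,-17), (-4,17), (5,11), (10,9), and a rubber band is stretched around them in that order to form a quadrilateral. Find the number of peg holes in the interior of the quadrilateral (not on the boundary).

237

Using the shoelace formula, 2A = |[(-6)·17 − (-4)·(-17)] + [(-4)·11 − 5·17] + [5·9 − 10·11] + [10·(-17) − (-6)·9]| = 480, so the area is 240.
Along each edge there are gcd(|Δx|,|Δy|)+1 lattice points, so counting each shared vertex once the boundary has gcd(2,34) + gcd(9,6) + gcd(5,2) + gcd(16,26) = 2+3+1+2 = 8.
Pick's theorem gives I = A − B/2 + 1 = 240 − 8/2 + 1 = 237.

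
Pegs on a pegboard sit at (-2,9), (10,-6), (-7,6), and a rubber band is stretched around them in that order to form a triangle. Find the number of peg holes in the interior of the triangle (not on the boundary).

54

The shoelace formula gives twice the area as |[(-2)·(-6) − 10·9] + [10·6 − (-7)·(-6)] + [(-7)·9 − (-2)·6]| = 111, so the area is 111/2.
Along each edge there are gcd(|Δx|,|Δy|)+1 lattice points, so counting each shared vertex once the boundary has gcd(12,15) + gcd(17,12) + gcd(5,3) = 3+1+1 = 5.
By Pick's theorem A = I + B/2 − 1, so I = 111/2 − 5/2 + 1 = 54.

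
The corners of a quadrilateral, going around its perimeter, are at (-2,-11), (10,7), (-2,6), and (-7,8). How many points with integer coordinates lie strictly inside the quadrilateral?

141

By the shoelace formula, twice the signed area is |((-2)·7 − 10·(-11)) + (10·6 − (-2)·7) + ((-2)·8 − (-7)·6) + ((-7)·(-11) − (-2)·8)| = 289, so the area is 289/2.
The number of boundary lattice points is Σ gcd(|Δx|,|Δy|) = gcd(12,18) + gcd(12,1) + gcd(5,2) + gcd(5,19) = 6+1+1+1 = 9.
Pick's theorem gives I = A − B/2 + 1 = 289/2 − 9/2 + 1 = 141.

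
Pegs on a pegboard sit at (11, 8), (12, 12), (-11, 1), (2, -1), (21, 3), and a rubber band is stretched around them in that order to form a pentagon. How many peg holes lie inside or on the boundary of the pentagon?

181

The shoelace formula gives twice the area as |(11·12 − 12·8) + (12·1 − (-11)·12) + ((-11)·(-1) − 2·1) + (2·3 − 21·(-1)) + (21·8 − 11·3)| = 351, so the area is 175.5.
Along each edge there are gcd(|Δx|,|Δy|)+1 lattice points, so counting each shared vertex once the boundary has gcd(1,4) + gcd(23,11) + gcd(13,2) + gcd(19,4) + gcd(10,5) = 1+1+1+1+5 = 9.
Pick's theorem gives I = A − B/2 + 1 = 175.5 − 9/2 + 1 = 172, so the closed region contains I + B = 172 + 9 = 181 lattice points.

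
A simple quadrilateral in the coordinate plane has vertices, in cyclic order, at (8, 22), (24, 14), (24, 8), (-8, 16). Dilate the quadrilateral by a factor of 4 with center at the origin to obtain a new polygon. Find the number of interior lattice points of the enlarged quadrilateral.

3281

The shoelace formula gives twice the area as |(8·14 − 24·22) + (24·8 − 24·14) + (24·16 − (-8)·8) + ((-8)·22 − 8·16)| = 416, so the area is 208.
Summing gcd(|Δx|,|Δy|) over the edges gives the boundary count: gcd(16,8) + gcd(0,6) + gcd(32,8) + gcd(16,6) = 8+6+8+2 = 24.
Scaling by 4 multiplies the area by 4² = 16 (so the new area is 3328) and multiplies the boundary lattice-point count by 4, giving 96.
By Pick's theorem, the interior count of the dilated polygon is 3328 − 96/2 + 1 = 3281.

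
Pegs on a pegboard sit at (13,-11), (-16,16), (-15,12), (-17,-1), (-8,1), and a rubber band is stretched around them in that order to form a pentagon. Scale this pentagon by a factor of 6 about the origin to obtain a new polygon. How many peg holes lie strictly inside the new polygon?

By the shoelace formula, twice the signed area is |(13·16 − (-16)·(-11)) + ((-16)·12 − (-15)·16) + ((-15)·(-1) − (-17)·12) + ((-17)·1 − (-8)·(-1)) + ((-8)·(-11) − 13·1)| = 349, so the area is 174.5.
The number of boundary lattice points is Σ gcd(|Δx|,|Δy|) = gcd(29,27) + gcd(1,4) + gcd(2,13) + gcd(9,2) + gcd(21,12) = 1+1+1+1+3 = 7.
Scaling by 6 multiplies the area by 6² = 36 (so the new area is 6282) and multiplies the boundary lattice-point count by 6, giving 42.
By Pick's theorem, the interior count of the dilated polygon is 6282 − 42/2 + 1 = 6262.

6262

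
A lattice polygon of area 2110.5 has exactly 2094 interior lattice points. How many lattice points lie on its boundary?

35

Pick's theorem gives A = I + B/2 − 1, so B = 2(A − I + 1) = 2(2110.5 − 2094 + 1) = 35.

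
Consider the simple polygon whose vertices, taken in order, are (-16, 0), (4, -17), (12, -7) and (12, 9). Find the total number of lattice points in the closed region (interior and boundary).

The shoelace formula gives twice the area as |((-16)·(-17) − 4·0) + (4·(-7) − 12·(-17)) + (12·9 − 12·(-7)) + (12·0 − (-16)·9)| = 784, so the area is 392.
Summing gcd(|Δx|,|Δy|) over the edges gives the boundary count: gcd(20,17) + gcd(8,10) + gcd(0,16) + gcd(28,9) = 1+2+16+1 = 20.
Pick's theorem gives I = A − B/2 + 1 = 392 − 20/2 + 1 = 383, so the closed region contains I + B = 383 + 20 = 403 lattice points.

403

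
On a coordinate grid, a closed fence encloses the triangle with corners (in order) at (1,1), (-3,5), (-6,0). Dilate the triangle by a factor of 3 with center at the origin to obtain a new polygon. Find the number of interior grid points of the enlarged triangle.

136

By the shoelace formula, twice the signed area is |[1·5 − (-3)·1] + [(-3)·0 − (-6)·5] + [(-6)·1 − 1·0]| = 32, so the area is 16.
Summing gcd(|Δx|,|Δy|) over the edges gives the boundary count: gcd(4,4) + gcd(3,5) + gcd(7,1) = 4+1+1 = 6.
Scaling by 3 multiplies the area by 3² = 9 (so the new area is 144) and multiplies the boundary lattice-point count by 3, giving 18.
By Pick's theorem, the interior count of the dilated polygon is 144 − 18/2 + 1 = 136.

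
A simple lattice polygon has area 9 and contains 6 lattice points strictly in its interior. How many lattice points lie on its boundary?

8

Pick's theorem gives A = I + B/2 − 1, so B = 2(A − I + 1) = 2(9 − 6 + 1) = 8.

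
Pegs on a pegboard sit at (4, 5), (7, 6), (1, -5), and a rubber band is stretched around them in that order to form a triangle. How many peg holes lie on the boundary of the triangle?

3

Along each edge there are gcd(|Δx|,|Δy|)+1 lattice points, so counting each shared vertex once the boundary has gcd(3,1) + gcd(6,11) + gcd(3,10) = 1+1+1 = 3.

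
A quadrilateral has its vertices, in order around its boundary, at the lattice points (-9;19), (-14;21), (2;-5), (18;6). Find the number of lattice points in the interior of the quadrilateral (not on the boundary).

Using the shoelace formula, 2A = |[(-9)·21 − (-14)·19] + [(-14)·(-5) − 2·21] + [2·6 − 18·(-5)] + [18·19 − (-9)·6]| = 603, so the area is 301.5.
Along each edge there are gcd(|Δx|,|Δy|)+1 lattice points, so counting each shared vertex once the boundary has gcd(5,2) + gcd(16,26) + gcd(16,11) + gcd(27,13) = 1+2+1+1 = 5.
By Pick's theorem A = I + B/2 − 1, so I = 301.5 − 5/2 + 1 = 300.

300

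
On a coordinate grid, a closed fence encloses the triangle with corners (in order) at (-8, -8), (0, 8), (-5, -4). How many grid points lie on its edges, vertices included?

10

Along each edge there are gcd(|Δx|,|Δy|)+1 lattice points, so counting each shared vertex once the boundary has gcd(8,16) + gcd(5,12) + gcd(3,4) = 8+1+1 = 10.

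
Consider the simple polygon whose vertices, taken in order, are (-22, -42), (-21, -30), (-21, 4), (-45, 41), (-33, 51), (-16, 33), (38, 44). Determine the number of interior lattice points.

By the shoelace formula, twice the signed area is |[(-22)·(-30) − (-21)·(-42)] + [(-21)·4 − (-21)·(-30)] + [(-21)·41 − (-45)·4] + [(-45)·51 − (-33)·41] + [(-33)·33 − (-16)·51] + [(-16)·44 − 38·33] + [38·(-42) − (-22)·44]| = 5418, so the area is 2709.
Along each edge there are gcd(|Δx|,|Δy|)+1 lattice points, so counting each shared vertex once the boundary has gcd(1,12) + gcd(0,34) + gcd(24,37) + gcd(12,10) + gcd(17,18) + gcd(54,11) + gcd(60,86) = 1+34+1+2+1+1+2 = 42.
By Pick's theorem A = I + B/2 − 1, so I = 2709 − 42/2 + 1 = 2689.

2689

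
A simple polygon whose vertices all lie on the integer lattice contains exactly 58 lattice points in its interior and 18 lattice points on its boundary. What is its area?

By Pick's theorem, A = I + B/2 − 1 = 58 + 18/2 − 1 = 66.

66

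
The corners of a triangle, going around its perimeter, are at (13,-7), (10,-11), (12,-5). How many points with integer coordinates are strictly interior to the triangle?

The shoelace formula gives twice the area as |[13·(-11) − 10·(-7)] + [10·(-5) − 12·(-11)] + [12·(-7) − 13·(-5)]| = 10, so the area is 5.
Along each edge there are gcd(|Δx|,|Δy|)+1 lattice points, so counting each shared vertex once the boundary has gcd(3,4) + gcd(2,6) + gcd(1,2) = 1+2+1 = 4.
Pick's theorem gives I = A − B/2 + 1 = 5 − 4/2 + 1 = 4.

4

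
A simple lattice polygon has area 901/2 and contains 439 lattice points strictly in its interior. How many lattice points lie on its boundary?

Pick's theorem gives A = I + B/2 − 1, so B = 2(A − I + 1) = 2(901/2 − 439 + 1) = 25.

25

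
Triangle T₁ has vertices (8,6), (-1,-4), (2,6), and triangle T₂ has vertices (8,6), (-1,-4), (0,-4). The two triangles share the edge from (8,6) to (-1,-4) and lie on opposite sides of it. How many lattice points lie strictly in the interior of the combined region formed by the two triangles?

The union is the simple quadrilateral with vertices (8,6), (2,6), (-1,-4), (0,-4) in order.
The shoelace formula gives twice the area as |(8·6 − 2·6) + (2·(-4) − (-1)·6) + ((-1)·(-4) − 0·(-4)) + (0·6 − 8·(-4))| = 70, so the area is 35.
The number of boundary lattice points is Σ gcd(|Δx|,|Δy|) = gcd(6,0) + gcd(3,10) + gcd(1,0) + gcd(8,10) = 6+1+1+2 = 10.
By Pick's theorem I = A − B/2 + 1 = 35 − 10/2 + 1 = 31.

31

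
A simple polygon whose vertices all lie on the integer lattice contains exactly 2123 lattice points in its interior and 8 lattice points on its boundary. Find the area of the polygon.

Pick's theorem states A = I + B/2 − 1, so A = 2123 + 8/2 − 1 = 2126.

2126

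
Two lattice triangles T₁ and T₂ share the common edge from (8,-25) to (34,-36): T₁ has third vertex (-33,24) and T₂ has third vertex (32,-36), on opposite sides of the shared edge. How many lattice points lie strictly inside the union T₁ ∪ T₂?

The union is the simple quadrilateral with vertices (8,-25), (-33,24), (34,-36), (32,-36) in order.
By the shoelace formula, twice the signed area is |(8·24 − (-33)·(-25)) + ((-33)·(-36) − 34·24) + (34·(-36) − 32·(-36)) + (32·(-25) − 8·(-36))| = 845, so the area is 845/2.
Summing gcd(|Δx|,|Δy|) over the edges gives the boundary count: gcd(41,49) + gcd(67,60) + gcd(2,0) + gcd(24,11) = 1+1+2+1 = 5.
By Pick's theorem I = A − B/2 + 1 = 845/2 − 5/2 + 1 = 421.

421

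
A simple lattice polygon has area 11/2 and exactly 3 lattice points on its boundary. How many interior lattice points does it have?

Pick's theorem A = I + B/2 − 1 rearranges to I = A − B/2 + 1 = 11/2 − 3/2 + 1 = 5.

5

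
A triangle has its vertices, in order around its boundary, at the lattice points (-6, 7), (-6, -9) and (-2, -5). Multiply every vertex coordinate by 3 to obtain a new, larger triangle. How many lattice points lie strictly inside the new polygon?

Using the shoelace formula, 2A = |[(-6)·(-9) − (-6)·7] + [(-6)·(-5) − (-2)·(-9)] + [(-2)·7 − (-6)·(-5)]| = 64, so the area is 32.
Summing gcd(|Δx|,|Δy|) over the edges gives the boundary count: gcd(0,16) + gcd(4,4) + gcd(4,12) = 16+4+4 = 24.
Scaling by 3 multiplies the area by 3² = 9 (so the new area is 288) and multiplies the boundary lattice-point count by 3, giving 72.
By Pick's theorem, the interior count of the dilated polygon is 288 − 72/2 + 1 = 253.

253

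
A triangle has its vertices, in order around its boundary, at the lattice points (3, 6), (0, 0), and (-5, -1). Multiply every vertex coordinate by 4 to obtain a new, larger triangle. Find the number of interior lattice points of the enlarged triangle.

The shoelace formula gives twice the area as |(3·0 − 0·6) + (0·(-1) − (-5)·0) + ((-5)·6 − 3·(-1))| = 27, so the area is 13.5.
Summing gcd(|Δx|,|Δy|) over the edges gives the boundary count: gcd(3,6) + gcd(5,1) + gcd(8,7) = 3+1+1 = 5.
Scaling by 4 multiplies the area by 4² = 16 (so the new area is 216) and multiplies the boundary lattice-point count by 4, giving 20.
By Pick's theorem, the interior count of the dilated polygon is 216 − 20/2 + 1 = 207.

207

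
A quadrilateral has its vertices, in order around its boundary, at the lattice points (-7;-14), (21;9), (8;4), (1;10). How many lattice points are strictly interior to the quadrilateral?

By the shoelace formula, twice the signed area is |((-7)·9 − 21·(-14)) + (21·4 − 8·9) + (8·10 − 1·4) + (1·(-14) − (-7)·10)| = 375, so the area is 375/2.
Summing gcd(|Δx|,|Δy|) over the edges gives the boundary count: gcd(28,23) + gcd(13,5) + gcd(7,6) + gcd(8,24) = 1+1+1+8 = 11.
Pick's theorem gives I = A − B/2 + 1 = 375/2 − 11/2 + 1 = 183.

183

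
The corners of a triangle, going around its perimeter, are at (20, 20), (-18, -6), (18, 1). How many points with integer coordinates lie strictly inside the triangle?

The shoelace formula gives twice the area as |(20·(-6) − (-18)·20) + ((-18)·1 − 18·(-6)) + (18·20 − 20·1)| = 670, so the area is 335.
The number of boundary lattice points is Σ gcd(|Δx|,|Δy|) = gcd(38,26) + gcd(36,7) + gcd(2,19) = 2+1+1 = 4.
Pick's theorem gives I = A − B/2 + 1 = 335 − 4/2 + 1 = 334.

334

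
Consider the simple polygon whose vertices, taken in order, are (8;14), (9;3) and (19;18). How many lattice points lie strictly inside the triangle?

60

Using the shoelace formula, 2A = |(8·3 − 9·14) + (9·18 − 19·3) + (19·14 − 8·18)| = 125, so the area is 62.5.
The number of boundary lattice points is Σ gcd(|Δx|,|Δy|) = gcd(1,11) + gcd(10,15) + gcd(11,4) = 1+5+1 = 7.
Pick's theorem gives I = A − B/2 + 1 = 62.5 − 7/2 + 1 = 60.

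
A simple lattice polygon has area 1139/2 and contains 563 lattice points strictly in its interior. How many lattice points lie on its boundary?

Pick's theorem gives A = I + B/2 − 1, so B = 2(A − I + 1) = 2(1139/2 − 563 + 1) = 15.

15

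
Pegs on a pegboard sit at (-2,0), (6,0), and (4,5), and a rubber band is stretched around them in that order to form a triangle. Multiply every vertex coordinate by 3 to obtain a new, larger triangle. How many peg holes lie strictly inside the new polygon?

166

The shoelace formula gives twice the area as |((-2)·0 − 6·0) + (6·5 − 4·0) + (4·0 − (-2)·5)| = 40, so the area is 20.
The number of boundary lattice points is Σ gcd(|Δx|,|Δy|) = gcd(8,0) + gcd(2,5) + gcd(6,5) = 8+1+1 = 10.
Scaling by 3 multiplies the area by 3² = 9 (so the new area is 180) and multiplies the boundary lattice-point count by 3, giving 30.
By Pick's theorem, the interior count of the dilated polygon is 180 − 30/2 + 1 = 166.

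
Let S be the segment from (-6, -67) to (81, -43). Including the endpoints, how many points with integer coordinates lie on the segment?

4

The number of lattice points on a segment between lattice points is gcd(|Δx|,|Δy|) + 1 = gcd(87,24) + 1 = 3 + 1 = 4.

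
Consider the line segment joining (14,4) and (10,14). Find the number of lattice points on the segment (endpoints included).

The number of lattice points on a segment between lattice points is gcd(|Δx|,|Δy|) + 1 = gcd(4,10) + 1 = 2 + 1 = 3.

3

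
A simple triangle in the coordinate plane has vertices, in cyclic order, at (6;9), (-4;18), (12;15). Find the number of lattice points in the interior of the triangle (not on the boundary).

54

The shoelace formula gives twice the area as |[6·18 − (-4)·9] + [(-4)·15 − 12·18] + [12·9 − 6·15]| = 114, so the area is 57.
The number of boundary lattice points is Σ gcd(|Δx|,|Δy|) = gcd(10,9) + gcd(16,3) + gcd(6,6) = 1+1+6 = 8.
Pick's theorem gives I = A − B/2 + 1 = 57 − 8/2 + 1 = 54.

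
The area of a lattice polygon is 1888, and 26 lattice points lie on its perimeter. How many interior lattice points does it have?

1876

Pick's theorem A = I + B/2 − 1 rearranges to I = A − B/2 + 1 = 1888 − 26/2 + 1 = 1876.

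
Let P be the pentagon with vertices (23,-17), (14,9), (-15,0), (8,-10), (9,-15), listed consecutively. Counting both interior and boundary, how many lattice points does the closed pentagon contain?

Using the shoelace formula, 2A = |(23·9 − 14·(-17)) + (14·0 − (-15)·9) + ((-15)·(-10) − 8·0) + (8·(-15) − 9·(-10)) + (9·(-17) − 23·(-15))| = 892, so the area is 446.
The number of boundary lattice points is Σ gcd(|Δx|,|Δy|) = gcd(9,26) + gcd(29,9) + gcd(23,10) + gcd(1,5) + gcd(14,2) = 1+1+1+1+2 = 6.
Pick's theorem gives I = A − B/2 + 1 = 446 − 6/2 + 1 = 444, so the closed region contains I + B = 444 + 6 = 450 lattice points.

450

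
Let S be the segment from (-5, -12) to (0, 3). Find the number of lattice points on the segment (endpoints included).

The number of lattice points on a segment between lattice points is gcd(|Δx|,|Δy|) + 1 = gcd(5,15) + 1 = 5 + 1 = 6.

6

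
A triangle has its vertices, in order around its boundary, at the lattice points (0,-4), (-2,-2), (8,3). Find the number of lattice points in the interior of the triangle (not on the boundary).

Using the shoelace formula, 2A = |[0·(-2) − (-2)·(-4)] + [(-2)·3 − 8·(-2)] + [8·(-4) − 0·3]| = 30, so the area is 15.
The number of boundary lattice points is Σ gcd(|Δx|,|Δy|) = gcd(2,2) + gcd(10,5) + gcd(8,7) = 2+5+1 = 8.
By Pick's theorem A = I + B/2 − 1, so I = 15 − 8/2 + 1 = 12.

12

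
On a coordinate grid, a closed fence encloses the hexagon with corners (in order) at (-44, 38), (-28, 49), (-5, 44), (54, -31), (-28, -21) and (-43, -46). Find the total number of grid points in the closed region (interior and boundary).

4794

By the shoelace formula, twice the signed area is |((-44)·49 − (-28)·38) + ((-28)·44 − (-5)·49) + ((-5)·(-31) − 54·44) + (54·(-21) − (-28)·(-31)) + ((-28)·(-46) − (-43)·(-21)) + ((-43)·38 − (-44)·(-46))| = 9575, so the area is 4787.5.
Along each edge there are gcd(|Δx|,|Δy|)+1 lattice points, so counting each shared vertex once the boundary has gcd(16,11) + gcd(23,5) + gcd(59,75) + gcd(82,10) + gcd(15,25) + gcd(1,84) = 1+1+1+2+5+1 = 11.
Pick's theorem gives I = A − B/2 + 1 = 4787.5 − 11/2 + 1 = 4783, so the closed region contains I + B = 4783 + 11 = 4794 lattice points.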